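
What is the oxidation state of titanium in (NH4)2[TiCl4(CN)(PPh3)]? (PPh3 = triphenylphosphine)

2 ammonium outside the brackets (+1 each) → the complex ion is 2−.
Ligand charges: 1×CN = -1; 1×PPh3 neutral; 4×Cl = -4; sum -5.
Ti + (-5) = 2− ⇒ Ti is +3.

+3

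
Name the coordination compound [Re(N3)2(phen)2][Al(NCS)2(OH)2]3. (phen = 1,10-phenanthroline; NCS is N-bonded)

Aluminium is always +3 in its complexes; the anion's ligand charges sum to -4, so the complex anion is 1−.
With 3 anions per cation, the cation must be 3×1 = 3+.
Cation: ligand charges sum to -2; for the ion to be 3+, Re = +5.

diazidobis(1,10-phenanthroline)rhenium(V) dihydroxodiisothiocyanatoaluminate(III)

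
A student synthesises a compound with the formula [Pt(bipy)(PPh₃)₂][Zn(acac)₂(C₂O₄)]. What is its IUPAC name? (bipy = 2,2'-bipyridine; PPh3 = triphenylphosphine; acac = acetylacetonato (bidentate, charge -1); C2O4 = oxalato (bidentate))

(2,2'-bipyridine)bis(triphenylphosphine)platinum(II) bis(acetylacetonato)oxalatozincate(II)

Both ions are complex: the cation is named first with the plain metal name, the anion second with the -ate form; each ion's ligands are alphabetised independently.
Zinc is always +2 in its complexes; the anion's ligand charges sum to -4, so the complex anion is 2−.
A 1:1 salt means the cation carries the equal and opposite charge, 2+.
Cation: ligand charges sum to 0; for the ion to be 2+, Pt = +2.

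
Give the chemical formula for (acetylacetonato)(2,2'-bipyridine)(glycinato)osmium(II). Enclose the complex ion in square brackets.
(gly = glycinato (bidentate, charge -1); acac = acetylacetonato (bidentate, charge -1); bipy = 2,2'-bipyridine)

Ligands: 1 glycinato (gly, -1), 1 acetylacetonato (acac, -1), 1 2,2'-bipyridine (bipy, neutral). Ligand charge sum = -2.
With Os in oxidation state +2, the complex ion is [Os...].

[Os(acac)(bipy)(gly)]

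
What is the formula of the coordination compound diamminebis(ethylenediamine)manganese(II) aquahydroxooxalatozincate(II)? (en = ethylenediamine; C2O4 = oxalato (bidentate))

[Mn(en)2(NH3)2][Zn(C2O4)(H2O)(OH)]2

Cation [Mn…]: ligand charges 0, Mn(II) ⇒ ion charge 2+.
Anion [Zn…]: ligand charges -3, Zn(II) ⇒ ion charge 1−.
One 2+ cation requires 2 of the 1− anion.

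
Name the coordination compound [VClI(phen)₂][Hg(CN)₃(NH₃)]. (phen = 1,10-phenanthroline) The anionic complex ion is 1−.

chloroiodobis(1,10-phenanthroline)vanadium(III) amminetricyanomercurate(II)

Both ions are complex: the cation is named first with the plain metal name, the anion second with the -ate form; each ion's ligands are alphabetised independently.
The complex anion is given as 1−; its ligand charges sum to -3, so Hg = +2.
A 1:1 salt means the cation carries the equal and opposite charge, 1+.
Cation: ligand charges sum to -2; for the ion to be 1+, V = +3.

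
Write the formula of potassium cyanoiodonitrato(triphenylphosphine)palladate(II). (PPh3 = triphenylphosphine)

Ligands: 1 triphenylphosphine (PPh3, neutral), 1 nitrato (NO3, -1), 1 iodo (I, -1), 1 cyano (CN, -1). Ligand charge sum = -3.
With Pd in oxidation state +2, the complex ion is [Pd...]^1−.
Charge balance with potassium (+1) requires 1 complex ion per 1 potassium.

K[Pd(CN)I(NO3)(PPh3)]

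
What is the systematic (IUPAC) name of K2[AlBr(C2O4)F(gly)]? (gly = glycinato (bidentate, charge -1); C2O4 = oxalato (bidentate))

potassium bromofluoro(glycinato)oxalatoaluminate(III)

The 2 potassium counter-ions carry a total charge of +2, so each complex ion is 2−.
Ligand charges: 1×bromo (-1 each), 1×glycinato (-1 each), 1×oxalato (-2 each), 1×fluoro (-1 each); total -5. So Al + (-5) = 2−, giving Al = +3.
Ligands are named alphabetically: bromo before fluoro before glycinato before oxalato.
The complex ion is anionic, so aluminium takes the -ate form aluminate(III).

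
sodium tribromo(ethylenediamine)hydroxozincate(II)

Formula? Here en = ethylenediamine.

Na2[ZnBr3(en)(OH)]

Ligands: 3 bromo (Br, -1), 1 hydroxo (OH, -1), 1 ethylenediamine (en, neutral). Ligand charge sum = -4.
Charge balance with sodium (+1) requires 1 complex ion per 2 sodium.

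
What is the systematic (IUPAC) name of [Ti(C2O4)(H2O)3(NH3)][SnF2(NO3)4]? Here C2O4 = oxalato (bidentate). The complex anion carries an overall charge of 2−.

amminetriaquaoxalatotitanium(IV) difluorotetranitratostannate(IV)

The complex anion is given as 2−; its ligand charges sum to -6, so Sn = +4.
A 1:1 salt means the cation carries the equal and opposite charge, 2+.
Cation: ligand charges sum to -2; for the ion to be 2+, Ti = +4.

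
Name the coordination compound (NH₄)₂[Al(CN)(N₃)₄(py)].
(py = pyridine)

The 2 ammonium counter-ions carry a total charge of +2, so each complex ion is 2−.
Ligand charges: 4×azido (-1 each), 1×pyridine (neutral), 1×cyano (-1 each); total -5. So Al + (-5) = 2−, giving Al = +3.
Ligands are named alphabetically: azido before cyano before pyridine.
The complex ion is anionic, so aluminium takes the -ate form aluminate(III).

ammonium tetraazidocyano(pyridine)aluminate(III)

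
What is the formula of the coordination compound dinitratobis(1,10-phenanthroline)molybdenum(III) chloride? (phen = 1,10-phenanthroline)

Ligands: 2 1,10-phenanthroline (phen, neutral), 2 nitrato (NO3, -1). Ligand charge sum = -2.
Charge balance with chloride (-1) requires 1 complex ion per 1 chloride.

[Mo(NO3)2(phen)2]Cl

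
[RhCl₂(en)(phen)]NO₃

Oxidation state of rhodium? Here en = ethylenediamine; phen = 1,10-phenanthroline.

+3

1 nitrate outside the brackets (-1 each) → the complex ion is 1+.
Ligand charges: 1×en neutral; 1×phen neutral; 2×Cl = -2; sum -2.
Rh + (-2) = 1+ ⇒ Rh is +3.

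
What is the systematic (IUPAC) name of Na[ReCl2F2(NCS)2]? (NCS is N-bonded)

sodium dichlorodifluorodiisothiocyanatorhenate(V)

The 1 sodium counter-ion carries a total charge of +1, so each complex ion is 1−.
Ligand charges: 2×fluoro (-1 each), 2×isothiocyanato (-1 each), 2×chloro (-1 each); total -6. So Re + (-6) = 1−, giving Re = +5.
The complex ion is anionic, so rhenium takes the -ate form rhenate(V).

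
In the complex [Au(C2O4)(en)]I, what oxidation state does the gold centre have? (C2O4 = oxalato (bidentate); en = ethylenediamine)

+3

1 iodide outside the brackets (-1 each) → the complex ion is 1+.
Ligand charges: 1×C2O4 = -2; 1×en neutral; sum -2.
Au + (-2) = 1+ ⇒ Au is +3.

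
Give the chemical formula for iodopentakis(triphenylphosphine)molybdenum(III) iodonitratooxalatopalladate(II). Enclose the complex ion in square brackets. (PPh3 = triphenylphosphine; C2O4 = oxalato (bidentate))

[MoI(PPh3)5][Pd(C2O4)I(NO3)]

Cation [Mo…]: ligand charges -1, Mo(III) ⇒ ion charge 2+.
Anion [Pd…]: ligand charges -4, Pd(II) ⇒ ion charge 2−.
One 2+ cation balances one 2− anion.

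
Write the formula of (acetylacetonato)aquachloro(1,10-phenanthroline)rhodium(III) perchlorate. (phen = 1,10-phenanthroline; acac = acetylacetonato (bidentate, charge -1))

Ligands: 1 1,10-phenanthroline (phen, neutral), 1 acetylacetonato (acac, -1), 1 chloro (Cl, -1), 1 aqua (H2O, neutral). Ligand charge sum = -2.
With Rh in oxidation state +3, the complex ion is [Rh...]^1+.
Charge balance with perchlorate (-1) requires 1 complex ion per 1 perchlorate.

[Rh(acac)Cl(H2O)(phen)]ClO4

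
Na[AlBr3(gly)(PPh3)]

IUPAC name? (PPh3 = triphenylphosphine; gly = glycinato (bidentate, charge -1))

sodium tribromo(glycinato)(triphenylphosphine)aluminate(III)

The 1 sodium counter-ion carries a total charge of +1, so each complex ion is 1−.
Ligand charges: 3×bromo (-1 each), 1×triphenylphosphine (neutral), 1×glycinato (-1 each); total -4. So Al + (-4) = 1−, giving Al = +3.
The complex ion is anionic, so aluminium takes the -ate form aluminate(III).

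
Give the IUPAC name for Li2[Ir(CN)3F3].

The 2 lithium counter-ions carry a total charge of +2, so each complex ion is 2−.
Ligand charges: 3×fluoro (-1 each), 3×cyano (-1 each); total -6. So Ir + (-6) = 2−, giving Ir = +4.
Ligands are named alphabetically: cyano before fluoro.
The complex ion is anionic, so iridium takes the -ate form iridate(IV).

lithium tricyanotrifluoroiridate(IV)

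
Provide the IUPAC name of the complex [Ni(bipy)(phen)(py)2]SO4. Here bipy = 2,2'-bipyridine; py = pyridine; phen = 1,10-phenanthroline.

The 1 sulfate counter-ion carries a total charge of -2, so each complex ion is 2+.
Ligand charges: 1×2,2'-bipyridine (neutral), 2×pyridine (neutral), 1×1,10-phenanthroline (neutral); total 0. So Ni + (0) = 2+, giving Ni = +2.
Ligands are named alphabetically: bipyridine before phenanthroline before pyridine.

(2,2'-bipyridine)(1,10-phenanthroline)bis(pyridine)nickel(II) sulfate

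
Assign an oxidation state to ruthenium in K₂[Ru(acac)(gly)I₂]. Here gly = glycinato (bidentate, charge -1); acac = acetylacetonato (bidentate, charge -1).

2 potassium outside the brackets (+1 each) → the complex ion is 2−.
Ligand charges: 1×gly = -1; 2×I = -2; 1×acac = -1; sum -4.
Ru + (-4) = 2− ⇒ Ru is +2.

+2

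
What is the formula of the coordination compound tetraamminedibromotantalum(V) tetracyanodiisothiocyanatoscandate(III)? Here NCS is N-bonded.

[TaBr2(NH3)4][Sc(CN)4(NCS)2]

Cation [Ta…]: ligand charges -2, Ta(V) ⇒ ion charge 3+.
Anion [Sc…]: ligand charges -6, Sc(III) ⇒ ion charge 3−.
One 3+ cation balances one 3− anion.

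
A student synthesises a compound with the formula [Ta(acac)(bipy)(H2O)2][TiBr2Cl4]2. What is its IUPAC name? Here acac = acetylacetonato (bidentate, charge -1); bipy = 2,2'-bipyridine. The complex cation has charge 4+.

(acetylacetonato)diaqua(2,2'-bipyridine)tantalum(V) dibromotetrachlorotitanate(IV)

The complex cation is given as 4+; its ligand charges sum to -1, so Ta = +5.
With 2 anions per cation, each anion must be 4/2 = 2−.
Anion: ligand charges sum to -6; for the ion to be 2−, Ti = +4.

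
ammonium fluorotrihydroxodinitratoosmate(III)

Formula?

Ligands: 1 fluoro (F, -1), 2 nitrato (NO3, -1), 3 hydroxo (OH, -1). Ligand charge sum = -6.
Charge balance with ammonium (+1) requires 1 complex ion per 3 ammonium.

(NH4)3[OsF(NO3)2(OH)3]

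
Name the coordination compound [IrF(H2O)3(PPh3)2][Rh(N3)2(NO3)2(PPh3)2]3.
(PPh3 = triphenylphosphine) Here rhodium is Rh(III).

triaquafluorobis(triphenylphosphine)iridium(IV) diazidodinitratobis(triphenylphosphine)rhodate(III)

Both ions are complex: the cation is named first with the plain metal name, the anion second with the -ate form; each ion's ligands are alphabetised independently.
Rh is given as +3; the anion's ligand charges sum to -4, so the complex anion is 1−.
With 3 anions per cation, the cation must be 3×1 = 3+.
Cation: ligand charges sum to -1; for the ion to be 3+, Ir = +4.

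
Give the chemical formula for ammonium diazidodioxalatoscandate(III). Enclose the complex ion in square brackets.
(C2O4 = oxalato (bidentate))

Ligands: 2 azido (N3, -1), 2 oxalato (C2O4, -2). Ligand charge sum = -6.
With Sc in oxidation state +3, the complex ion is [Sc...]^3−.
Charge balance with ammonium (+1) requires 1 complex ion per 3 ammonium.

(NH4)3[Sc(C2O4)2(N3)2]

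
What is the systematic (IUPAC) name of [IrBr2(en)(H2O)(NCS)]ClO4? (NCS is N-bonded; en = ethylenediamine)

The 1 perchlorate counter-ion carries a total charge of -1, so each complex ion is 1+.
Ligand charges: 1×aqua (neutral), 1×isothiocyanato (-1 each), 1×ethylenediamine (neutral), 2×bromo (-1 each); total -3. So Ir + (-3) = 1+, giving Ir = +4.
Ligands are named alphabetically: aqua before bromo before ethylenediamine before isothiocyanato.

aquadibromo(ethylenediamine)isothiocyanatoiridium(IV) perchlorate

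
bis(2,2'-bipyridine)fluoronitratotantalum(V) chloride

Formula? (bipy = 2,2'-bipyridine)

[Ta(bipy)2F(NO3)]Cl3

Ligands: 2 2,2'-bipyridine (bipy, neutral), 1 nitrato (NO3, -1), 1 fluoro (F, -1). Ligand charge sum = -2.
Charge balance with chloride (-1) requires 1 complex ion per 3 chloride.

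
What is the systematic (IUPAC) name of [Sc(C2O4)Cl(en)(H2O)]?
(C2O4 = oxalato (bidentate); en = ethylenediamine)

aquachloro(ethylenediamine)oxalatoscandium(III)

There is no counter-ion, so the complex is neutral overall.
Ligand charges: 1×chloro (-1 each), 1×oxalato (-2 each), 1×ethylenediamine (neutral), 1×aqua (neutral); total -3. So Sc + (-3) = 0, giving Sc = +3.
Ligands are named alphabetically: aqua before chloro before ethylenediamine before oxalato.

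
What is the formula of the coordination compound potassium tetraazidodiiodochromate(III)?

K3[CrI2(N3)4]

Ligands: 4 azido (N3, -1), 2 iodo (I, -1). Ligand charge sum = -6.
Charge balance with potassium (+1) requires 1 complex ion per 3 potassium.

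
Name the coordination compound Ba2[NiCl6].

barium hexachloronickelate(II)

The 2 barium counter-ions carry a total charge of +4, so each complex ion is 4−.
Ligand charges: 6×chloro (-1 each); total -6. So Ni + (-6) = 4−, giving Ni = +2.
The complex ion is anionic, so nickel takes the -ate form nickelate(II).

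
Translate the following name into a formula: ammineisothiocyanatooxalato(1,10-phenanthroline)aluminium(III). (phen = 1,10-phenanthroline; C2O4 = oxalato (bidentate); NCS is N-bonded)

[Al(C2O4)(NCS)(NH3)(phen)]

Ligands: 1 ammine (NH3, neutral), 1 1,10-phenanthroline (phen, neutral), 1 oxalato (C2O4, -2), 1 isothiocyanato (NCS, -1). Ligand charge sum = -3.
With Al in oxidation state +3, the complex ion is [Al...].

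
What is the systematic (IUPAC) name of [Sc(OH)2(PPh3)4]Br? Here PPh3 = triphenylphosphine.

The 1 bromide counter-ion carries a total charge of -1, so each complex ion is 1+.
Ligand charges: 2×hydroxo (-1 each), 4×triphenylphosphine (neutral); total -2. So Sc + (-2) = 1+, giving Sc = +3.
Ligands are named alphabetically: hydroxo before triphenylphosphine.

dihydroxotetrakis(triphenylphosphine)scandium(III) bromide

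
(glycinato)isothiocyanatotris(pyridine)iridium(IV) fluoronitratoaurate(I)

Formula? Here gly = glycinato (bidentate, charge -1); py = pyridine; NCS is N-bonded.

[Ir(gly)(NCS)(py)3][AuF(NO3)]2

Cation [Ir…]: ligand charges -2, Ir(IV) ⇒ ion charge 2+.
Anion [Au…]: ligand charges -2, Au(I) ⇒ ion charge 1−.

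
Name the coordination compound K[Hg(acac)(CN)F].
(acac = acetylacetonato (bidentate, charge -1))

potassium (acetylacetonato)cyanofluoromercurate(II)

The 1 potassium counter-ion carries a total charge of +1, so each complex ion is 1−.
Ligand charges: 1×acetylacetonato (-1 each), 1×fluoro (-1 each), 1×cyano (-1 each); total -3. So Hg + (-3) = 1−, giving Hg = +2.
The complex ion is anionic, so mercury takes the -ate form mercurate(II).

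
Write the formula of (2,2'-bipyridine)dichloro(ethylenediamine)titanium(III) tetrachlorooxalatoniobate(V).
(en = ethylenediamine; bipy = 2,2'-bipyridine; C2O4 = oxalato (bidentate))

[Ti(bipy)Cl2(en)][Nb(C2O4)Cl4]

Cation [Ti…]: ligand charges -2, Ti(III) ⇒ ion charge 1+.
Anion [Nb…]: ligand charges -6, Nb(V) ⇒ ion charge 1−.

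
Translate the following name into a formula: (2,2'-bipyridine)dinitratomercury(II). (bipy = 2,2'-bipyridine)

Ligands: 2 nitrato (NO3, -1), 1 2,2'-bipyridine (bipy, neutral). Ligand charge sum = -2.
With Hg in oxidation state +2, the complex ion is [Hg...].

[Hg(bipy)(NO3)2]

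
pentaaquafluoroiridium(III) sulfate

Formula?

Ligands: 1 fluoro (F, -1), 5 aqua (H2O, neutral). Ligand charge sum = -1.
With Ir in oxidation state +3, the complex ion is [Ir...]^2+.
Charge balance with sulfate (-2) requires 1 complex ion per 1 sulfate.

[IrF(H2O)5]SO4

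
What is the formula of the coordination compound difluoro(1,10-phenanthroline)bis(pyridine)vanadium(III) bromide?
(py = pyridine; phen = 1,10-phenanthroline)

[VF2(phen)(py)2]Br

Ligands: 2 pyridine (py, neutral), 1 1,10-phenanthroline (phen, neutral), 2 fluoro (F, -1). Ligand charge sum = -2.
With V in oxidation state +3, the complex ion is [V...]^1+.
Charge balance with bromide (-1) requires 1 complex ion per 1 bromide.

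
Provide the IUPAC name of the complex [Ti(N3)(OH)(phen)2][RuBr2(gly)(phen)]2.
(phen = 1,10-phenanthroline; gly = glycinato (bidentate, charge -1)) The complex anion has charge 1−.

Both ions are complex: the cation is named first with the plain metal name, the anion second with the -ate form; each ion's ligands are alphabetised independently.
The complex anion is given as 1−; its ligand charges sum to -3, so Ru = +2.
With 2 anions per cation, the cation must be 2×1 = 2+.
Cation: ligand charges sum to -2; for the ion to be 2+, Ti = +4.

azidohydroxobis(1,10-phenanthroline)titanium(IV) dibromo(glycinato)(1,10-phenanthroline)ruthenate(II)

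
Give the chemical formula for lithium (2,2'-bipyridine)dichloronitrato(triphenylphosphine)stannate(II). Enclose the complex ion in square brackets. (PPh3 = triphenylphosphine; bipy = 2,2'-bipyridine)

Ligands: 2 chloro (Cl, -1), 1 triphenylphosphine (PPh3, neutral), 1 nitrato (NO3, -1), 1 2,2'-bipyridine (bipy, neutral). Ligand charge sum = -3.
With Sn in oxidation state +2, the complex ion is [Sn...]^1−.
Charge balance with lithium (+1) requires 1 complex ion per 1 lithium.

Li[Sn(bipy)Cl2(NO3)(PPh3)]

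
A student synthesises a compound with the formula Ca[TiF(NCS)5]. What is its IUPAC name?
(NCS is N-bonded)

The 1 calcium counter-ion carries a total charge of +2, so each complex ion is 2−.
Ligand charges: 1×fluoro (-1 each), 5×isothiocyanato (-1 each); total -6. So Ti + (-6) = 2−, giving Ti = +4.
Ligands are named alphabetically: fluoro before isothiocyanato.
The complex ion is anionic, so titanium takes the -ate form titanate(IV).

calcium fluoropentaisothiocyanatotitanate(IV)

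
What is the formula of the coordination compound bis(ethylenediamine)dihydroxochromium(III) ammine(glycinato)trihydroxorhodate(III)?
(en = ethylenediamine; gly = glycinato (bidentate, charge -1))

[Cr(en)2(OH)2][Rh(gly)(NH3)(OH)3]

Cation [Cr…]: ligand charges -2, Cr(III) ⇒ ion charge 1+.
Anion [Rh…]: ligand charges -4, Rh(III) ⇒ ion charge 1−.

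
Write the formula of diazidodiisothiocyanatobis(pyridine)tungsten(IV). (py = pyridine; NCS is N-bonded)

[W(N3)2(NCS)2(py)2]

Ligands: 2 azido (N3, -1), 2 pyridine (py, neutral), 2 isothiocyanato (NCS, -1). Ligand charge sum = -4.
With W in oxidation state +4, the complex ion is [W...].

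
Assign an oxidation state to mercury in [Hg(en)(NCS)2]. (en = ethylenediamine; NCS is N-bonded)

No counter-ion: the bracketed complex is neutral.
Ligand charges: 1×en neutral; 2×NCS = -2; sum -2.
Hg + (-2) = 0 ⇒ Hg is +2.

+2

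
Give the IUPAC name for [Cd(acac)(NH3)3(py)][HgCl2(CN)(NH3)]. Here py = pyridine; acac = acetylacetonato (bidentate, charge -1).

Cadmium is always +2 in its complexes; the cation's ligand charges sum to -1, so the complex cation is 1+.
A 1:1 salt means the anion carries the equal and opposite charge, 1−.
Anion: ligand charges sum to -3; for the ion to be 1−, Hg = +2.

(acetylacetonato)triammine(pyridine)cadmium(II) amminedichlorocyanomercurate(II)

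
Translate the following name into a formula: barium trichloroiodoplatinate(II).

Ba[PtCl3I]

Ligands: 1 iodo (I, -1), 3 chloro (Cl, -1). Ligand charge sum = -4.
With Pt in oxidation state +2, the complex ion is [Pt...]^2−.
Charge balance with barium (+2) requires 1 complex ion per 1 barium.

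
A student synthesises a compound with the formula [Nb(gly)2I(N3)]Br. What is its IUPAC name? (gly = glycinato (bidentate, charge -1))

The 1 bromide counter-ion carries a total charge of -1, so each complex ion is 1+.
Ligand charges: 1×iodo (-1 each), 1×azido (-1 each), 2×glycinato (-1 each); total -4. So Nb + (-4) = 1+, giving Nb = +5.
Ligands are named alphabetically: azido before glycinato before iodo.

azidobis(glycinato)iodoniobium(V) bromide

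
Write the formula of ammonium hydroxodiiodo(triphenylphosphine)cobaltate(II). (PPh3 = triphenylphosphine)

NH4[CoI2(OH)(PPh3)]

Ligands: 1 triphenylphosphine (PPh3, neutral), 1 hydroxo (OH, -1), 2 iodo (I, -1). Ligand charge sum = -3.
With Co in oxidation state +2, the complex ion is [Co...]^1−.
Charge balance with ammonium (+1) requires 1 complex ion per 1 ammonium.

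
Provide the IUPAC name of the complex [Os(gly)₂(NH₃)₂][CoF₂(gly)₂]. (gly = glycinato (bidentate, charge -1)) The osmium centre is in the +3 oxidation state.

Os is given as +3; the cation's ligand charges sum to -2, so the complex cation is 1+.
A 1:1 salt means the anion carries the equal and opposite charge, 1−.
Anion: ligand charges sum to -4; for the ion to be 1−, Co = +3.

diamminebis(glycinato)osmium(III) difluorobis(glycinato)cobaltate(III)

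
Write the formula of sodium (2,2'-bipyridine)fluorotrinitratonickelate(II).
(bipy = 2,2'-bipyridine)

Ligands: 1 fluoro (F, -1), 3 nitrato (NO3, -1), 1 2,2'-bipyridine (bipy, neutral). Ligand charge sum = -4.
Charge balance with sodium (+1) requires 1 complex ion per 2 sodium.

Na2[Ni(bipy)F(NO3)3]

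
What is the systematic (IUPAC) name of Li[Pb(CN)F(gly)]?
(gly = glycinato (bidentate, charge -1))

The 1 lithium counter-ion carries a total charge of +1, so each complex ion is 1−.
Ligand charges: 1×glycinato (-1 each), 1×cyano (-1 each), 1×fluoro (-1 each); total -3. So Pb + (-3) = 1−, giving Pb = +2.
Ligands are named alphabetically: cyano before fluoro before glycinato.
The complex ion is anionic, so lead takes the -ate form plumbate(II).

lithium cyanofluoro(glycinato)plumbate(II)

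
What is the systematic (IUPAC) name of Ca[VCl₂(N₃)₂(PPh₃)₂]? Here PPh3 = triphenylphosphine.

calcium diazidodichlorobis(triphenylphosphine)vanadate(II)

The 1 calcium counter-ion carries a total charge of +2, so each complex ion is 2−.
Ligand charges: 2×triphenylphosphine (neutral), 2×azido (-1 each), 2×chloro (-1 each); total -4. So V + (-4) = 2−, giving V = +2.
The complex ion is anionic, so vanadium takes the -ate form vanadate(II).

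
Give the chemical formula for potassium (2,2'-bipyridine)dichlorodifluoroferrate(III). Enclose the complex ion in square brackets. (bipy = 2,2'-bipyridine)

Ligands: 2 fluoro (F, -1), 2 chloro (Cl, -1), 1 2,2'-bipyridine (bipy, neutral). Ligand charge sum = -4.
With Fe in oxidation state +3, the complex ion is [Fe...]^1−.
Charge balance with potassium (+1) requires 1 complex ion per 1 potassium.

K[Fe(bipy)Cl2F2]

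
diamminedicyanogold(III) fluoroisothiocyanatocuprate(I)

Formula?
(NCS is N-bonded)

Cation [Au…]: ligand charges -2, Au(III) ⇒ ion charge 1+.
Anion [Cu…]: ligand charges -2, Cu(I) ⇒ ion charge 1−.
One 1+ cation balances one 1− anion.

[Au(CN)2(NH3)2][CuF(NCS)]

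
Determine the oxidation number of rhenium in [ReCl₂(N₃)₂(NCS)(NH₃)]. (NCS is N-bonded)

+5

No counter-ion: the bracketed complex is neutral.
Ligand charges: 1×NH3 neutral; 1×NCS = -1; 2×Cl = -2; 2×N3 = -2; sum -5.
Re + (-5) = 0 ⇒ Re is +5.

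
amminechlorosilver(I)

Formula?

[AgCl(NH3)]

Ligands: 1 ammine (NH3, neutral), 1 chloro (Cl, -1). Ligand charge sum = -1.
With Ag in oxidation state +1, the complex ion is [Ag...].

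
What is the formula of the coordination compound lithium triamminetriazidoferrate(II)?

Ligands: 3 azido (N3, -1), 3 ammine (NH3, neutral). Ligand charge sum = -3.
With Fe in oxidation state +2, the complex ion is [Fe...]^1−.
Charge balance with lithium (+1) requires 1 complex ion per 1 lithium.

Li[Fe(N3)3(NH3)3]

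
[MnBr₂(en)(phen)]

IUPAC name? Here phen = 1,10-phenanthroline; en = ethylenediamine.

dibromo(ethylenediamine)(1,10-phenanthroline)manganese(II)

There is no counter-ion, so the complex is neutral overall.
Ligand charges: 1×1,10-phenanthroline (neutral), 1×ethylenediamine (neutral), 2×bromo (-1 each); total -2. So Mn + (-2) = 0, giving Mn = +2.
Ligands are named alphabetically: bromo before ethylenediamine before phenanthroline.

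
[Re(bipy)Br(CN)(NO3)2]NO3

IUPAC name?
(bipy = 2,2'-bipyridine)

(2,2'-bipyridine)bromocyanodinitratorhenium(V) nitrate

The 1 nitrate counter-ion carries a total charge of -1, so each complex ion is 1+.
Ligand charges: 2×nitrato (-1 each), 1×cyano (-1 each), 1×2,2'-bipyridine (neutral), 1×bromo (-1 each); total -4. So Re + (-4) = 1+, giving Re = +5.
Ligands are named alphabetically: bipyridine before bromo before cyano before nitrato.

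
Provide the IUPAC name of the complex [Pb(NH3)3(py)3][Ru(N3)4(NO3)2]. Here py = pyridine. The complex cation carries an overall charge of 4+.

triamminetris(pyridine)lead(IV) tetraazidodinitratoruthenate(II)

Both ions are complex: the cation is named first with the plain metal name, the anion second with the -ate form; each ion's ligands are alphabetised independently.
The complex cation is given as 4+; its ligand charges sum to 0, so Pb = +4.
A 1:1 salt means the anion carries the equal and opposite charge, 4−.
Anion: ligand charges sum to -6; for the ion to be 4−, Ru = +2.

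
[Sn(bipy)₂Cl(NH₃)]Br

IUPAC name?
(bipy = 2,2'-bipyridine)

amminebis(2,2'-bipyridine)chlorotin(II) bromide

The 1 bromide counter-ion carries a total charge of -1, so each complex ion is 1+.
Ligand charges: 2×2,2'-bipyridine (neutral), 1×chloro (-1 each), 1×ammine (neutral); total -1. So Sn + (-1) = 1+, giving Sn = +2.
Ligands are named alphabetically: ammine before bipyridine before chloro.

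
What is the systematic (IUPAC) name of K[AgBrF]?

The 1 potassium counter-ion carries a total charge of +1, so each complex ion is 1−.
Ligand charges: 1×bromo (-1 each), 1×fluoro (-1 each); total -2. So Ag + (-2) = 1−, giving Ag = +1.
Ligands are named alphabetically: bromo before fluoro.
The complex ion is anionic, so silver takes the -ate form argentate(I).

potassium bromofluoroargentate(I)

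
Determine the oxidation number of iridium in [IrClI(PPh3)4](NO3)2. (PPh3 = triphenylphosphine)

+4

2 nitrate outside the brackets (-1 each) → the complex ion is 2+.
Ligand charges: 1×I = -1; 1×Cl = -1; 4×PPh3 neutral; sum -2.
Ir + (-2) = 2+ ⇒ Ir is +4.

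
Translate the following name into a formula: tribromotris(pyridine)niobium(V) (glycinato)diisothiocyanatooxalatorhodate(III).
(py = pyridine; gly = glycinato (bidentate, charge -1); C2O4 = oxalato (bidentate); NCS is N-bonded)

[NbBr3(py)3][Rh(C2O4)(gly)(NCS)2]

Cation [Nb…]: ligand charges -3, Nb(V) ⇒ ion charge 2+.
Anion [Rh…]: ligand charges -5, Rh(III) ⇒ ion charge 2−.
One 2+ cation balances one 2− anion.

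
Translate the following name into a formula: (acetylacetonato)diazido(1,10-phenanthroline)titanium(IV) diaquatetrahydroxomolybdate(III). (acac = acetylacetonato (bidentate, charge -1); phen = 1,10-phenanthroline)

Cation [Ti…]: ligand charges -3, Ti(IV) ⇒ ion charge 1+.
Anion [Mo…]: ligand charges -4, Mo(III) ⇒ ion charge 1−.
One 1+ cation balances one 1− anion.

[Ti(acac)(N3)2(phen)][Mo(H2O)2(OH)4]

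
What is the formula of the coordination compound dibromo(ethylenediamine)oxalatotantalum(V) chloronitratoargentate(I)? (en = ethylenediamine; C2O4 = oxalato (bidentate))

[TaBr2(C2O4)(en)][AgCl(NO3)]

Cation [Ta…]: ligand charges -4, Ta(V) ⇒ ion charge 1+.
Anion [Ag…]: ligand charges -2, Ag(I) ⇒ ion charge 1−.
One 1+ cation balances one 1− anion.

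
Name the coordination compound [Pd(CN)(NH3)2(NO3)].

diamminecyanonitratopalladium(II)

There is no counter-ion, so the complex is neutral overall.
Ligand charges: 1×cyano (-1 each), 2×ammine (neutral), 1×nitrato (-1 each); total -2. So Pd + (-2) = 0, giving Pd = +2.
Ligands are named alphabetically: ammine before cyano before nitrato.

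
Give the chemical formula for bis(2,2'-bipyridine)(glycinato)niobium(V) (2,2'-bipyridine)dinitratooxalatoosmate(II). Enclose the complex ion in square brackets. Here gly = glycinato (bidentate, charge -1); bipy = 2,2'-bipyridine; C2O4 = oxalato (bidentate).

Cation [Nb…]: ligand charges -1, Nb(V) ⇒ ion charge 4+.
Anion [Os…]: ligand charges -4, Os(II) ⇒ ion charge 2−.
One 4+ cation requires 2 of the 2− anion.

[Nb(bipy)2(gly)][Os(bipy)(C2O4)(NO3)2]2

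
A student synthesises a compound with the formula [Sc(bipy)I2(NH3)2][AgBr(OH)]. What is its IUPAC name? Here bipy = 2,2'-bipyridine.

diammine(2,2'-bipyridine)diiodoscandium(III) bromohydroxoargentate(I)

Scandium is always +3 in its complexes; the cation's ligand charges sum to -2, so the complex cation is 1+.
A 1:1 salt means the anion carries the equal and opposite charge, 1−.
Anion: ligand charges sum to -2; for the ion to be 1−, Ag = +1.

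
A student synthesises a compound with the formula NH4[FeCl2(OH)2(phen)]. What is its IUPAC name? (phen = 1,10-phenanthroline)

The 1 ammonium counter-ion carries a total charge of +1, so each complex ion is 1−.
Ligand charges: 2×hydroxo (-1 each), 1×1,10-phenanthroline (neutral), 2×chloro (-1 each); total -4. So Fe + (-4) = 1−, giving Fe = +3.
The complex ion is anionic, so iron takes the -ate form ferrate(III).

ammonium dichlorodihydroxo(1,10-phenanthroline)ferrate(III)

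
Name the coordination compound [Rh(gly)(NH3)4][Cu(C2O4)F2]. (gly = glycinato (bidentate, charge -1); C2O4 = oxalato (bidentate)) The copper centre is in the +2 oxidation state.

tetraammine(glycinato)rhodium(III) difluorooxalatocuprate(II)

Cu is given as +2; the anion's ligand charges sum to -4, so the complex anion is 2−.
A 1:1 salt means the cation carries the equal and opposite charge, 2+.
Cation: ligand charges sum to -1; for the ion to be 2+, Rh = +3.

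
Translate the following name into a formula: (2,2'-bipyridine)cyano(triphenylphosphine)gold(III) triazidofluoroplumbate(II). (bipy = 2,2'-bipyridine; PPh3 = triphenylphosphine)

Cation [Au…]: ligand charges -1, Au(III) ⇒ ion charge 2+.
Anion [Pb…]: ligand charges -4, Pb(II) ⇒ ion charge 2−.
One 2+ cation balances one 2− anion.

[Au(bipy)(CN)(PPh3)][PbF(N3)3]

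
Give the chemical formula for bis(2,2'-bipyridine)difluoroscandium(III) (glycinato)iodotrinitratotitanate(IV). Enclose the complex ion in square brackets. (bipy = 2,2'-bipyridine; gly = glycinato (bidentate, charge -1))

[Sc(bipy)2F2][Ti(gly)I(NO3)3]

Cation [Sc…]: ligand charges -2, Sc(III) ⇒ ion charge 1+.
Anion [Ti…]: ligand charges -5, Ti(IV) ⇒ ion charge 1−.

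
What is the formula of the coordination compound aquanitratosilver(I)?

Ligands: 1 nitrato (NO3, -1), 1 aqua (H2O, neutral). Ligand charge sum = -1.
With Ag in oxidation state +1, the complex ion is [Ag...].

[Ag(H2O)(NO3)]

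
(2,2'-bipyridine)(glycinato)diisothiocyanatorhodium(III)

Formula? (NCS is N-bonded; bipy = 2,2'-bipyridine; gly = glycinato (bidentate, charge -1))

Ligands: 2 isothiocyanato (NCS, -1), 1 2,2'-bipyridine (bipy, neutral), 1 glycinato (gly, -1). Ligand charge sum = -3.
With Rh in oxidation state +3, the complex ion is [Rh...].

[Rh(bipy)(gly)(NCS)2]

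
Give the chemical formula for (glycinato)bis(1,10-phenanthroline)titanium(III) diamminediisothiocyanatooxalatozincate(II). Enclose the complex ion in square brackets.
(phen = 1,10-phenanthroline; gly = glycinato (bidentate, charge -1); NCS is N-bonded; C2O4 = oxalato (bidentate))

Cation [Ti…]: ligand charges -1, Ti(III) ⇒ ion charge 2+.
Anion [Zn…]: ligand charges -4, Zn(II) ⇒ ion charge 2−.

[Ti(gly)(phen)2][Zn(C2O4)(NCS)2(NH3)2]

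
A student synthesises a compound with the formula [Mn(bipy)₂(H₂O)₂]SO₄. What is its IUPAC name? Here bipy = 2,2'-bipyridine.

diaquabis(2,2'-bipyridine)manganese(II) sulfate

The 1 sulfate counter-ion carries a total charge of -2, so each complex ion is 2+.
Ligand charges: 2×aqua (neutral), 2×2,2'-bipyridine (neutral); total 0. So Mn + (0) = 2+, giving Mn = +2.
Ligands are named alphabetically: aqua before bipyridine.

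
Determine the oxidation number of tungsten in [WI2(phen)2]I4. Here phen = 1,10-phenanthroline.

+6

4 iodide outside the brackets (-1 each) → the complex ion is 4+.
Ligand charges: 2×I = -2; 2×phen neutral; sum -2.
W + (-2) = 4+ ⇒ W is +6.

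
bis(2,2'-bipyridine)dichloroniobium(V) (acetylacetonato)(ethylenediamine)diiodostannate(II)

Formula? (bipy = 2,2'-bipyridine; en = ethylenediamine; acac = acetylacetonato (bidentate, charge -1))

Cation [Nb…]: ligand charges -2, Nb(V) ⇒ ion charge 3+.
Anion [Sn…]: ligand charges -3, Sn(II) ⇒ ion charge 1−.
One 3+ cation requires 3 of the 1− anion.

[Nb(bipy)2Cl2][Sn(acac)(en)I2]3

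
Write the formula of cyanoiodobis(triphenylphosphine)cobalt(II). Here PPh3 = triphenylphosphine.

Ligands: 1 cyano (CN, -1), 2 triphenylphosphine (PPh3, neutral), 1 iodo (I, -1). Ligand charge sum = -2.
With Co in oxidation state +2, the complex ion is [Co...].

[Co(CN)I(PPh3)2]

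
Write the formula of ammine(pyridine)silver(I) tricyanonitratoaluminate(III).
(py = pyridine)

Cation [Ag…]: ligand charges 0, Ag(I) ⇒ ion charge 1+.
Anion [Al…]: ligand charges -4, Al(III) ⇒ ion charge 1−.
One 1+ cation balances one 1− anion.

[Ag(NH3)(py)][Al(CN)3(NO3)]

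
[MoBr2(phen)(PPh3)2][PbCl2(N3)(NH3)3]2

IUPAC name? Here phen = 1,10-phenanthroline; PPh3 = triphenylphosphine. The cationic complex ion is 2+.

dibromo(1,10-phenanthroline)bis(triphenylphosphine)molybdenum(IV) triammineazidodichloroplumbate(II)

Both ions are complex: the cation is named first with the plain metal name, the anion second with the -ate form; each ion's ligands are alphabetised independently.
The complex cation is given as 2+; its ligand charges sum to -2, so Mo = +4.
With 2 anions per cation, each anion must be 2/2 = 1−.
Anion: ligand charges sum to -3; for the ion to be 1−, Pb = +2.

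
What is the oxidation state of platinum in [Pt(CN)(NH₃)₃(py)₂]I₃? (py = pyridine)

3 iodide outside the brackets (-1 each) → the complex ion is 3+.
Ligand charges: 3×NH3 neutral; 1×CN = -1; 2×py neutral; sum -1.
Pt + (-1) = 3+ ⇒ Pt is +4.

+4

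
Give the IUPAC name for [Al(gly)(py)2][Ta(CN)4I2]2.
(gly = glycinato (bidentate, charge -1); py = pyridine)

(glycinato)bis(pyridine)aluminium(III) tetracyanodiiodotantalate(V)

Both ions are complex: the cation is named first with the plain metal name, the anion second with the -ate form; each ion's ligands are alphabetised independently.
Aluminium is always +3 in its complexes; the cation's ligand charges sum to -1, so the complex cation is 2+.
With 2 anions per cation, each anion must be 2/2 = 1−.
Anion: ligand charges sum to -6; for the ion to be 1−, Ta = +5.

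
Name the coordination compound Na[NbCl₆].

The 1 sodium counter-ion carries a total charge of +1, so each complex ion is 1−.
Ligand charges: 6×chloro (-1 each); total -6. So Nb + (-6) = 1−, giving Nb = +5.
The complex ion is anionic, so niobium takes the -ate form niobate(V).

sodium hexachloroniobate(V)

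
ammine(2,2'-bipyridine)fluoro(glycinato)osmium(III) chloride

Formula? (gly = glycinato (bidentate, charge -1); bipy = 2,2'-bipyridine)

Ligands: 1 glycinato (gly, -1), 1 ammine (NH3, neutral), 1 fluoro (F, -1), 1 2,2'-bipyridine (bipy, neutral). Ligand charge sum = -2.
Charge balance with chloride (-1) requires 1 complex ion per 1 chloride.

[Os(bipy)F(gly)(NH3)]Cl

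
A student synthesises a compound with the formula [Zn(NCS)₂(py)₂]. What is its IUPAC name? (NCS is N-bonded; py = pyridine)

There is no counter-ion, so the complex is neutral overall.
Ligand charges: 2×isothiocyanato (-1 each), 2×pyridine (neutral); total -2. So Zn + (-2) = 0, giving Zn = +2.
Ligands are named alphabetically: isothiocyanato before pyridine.

diisothiocyanatobis(pyridine)zinc(II)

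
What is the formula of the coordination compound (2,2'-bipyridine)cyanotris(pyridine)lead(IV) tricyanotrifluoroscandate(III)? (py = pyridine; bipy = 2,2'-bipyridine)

Cation [Pb…]: ligand charges -1, Pb(IV) ⇒ ion charge 3+.
Anion [Sc…]: ligand charges -6, Sc(III) ⇒ ion charge 3−.
One 3+ cation balances one 3− anion.

[Pb(bipy)(CN)(py)3][Sc(CN)3F3]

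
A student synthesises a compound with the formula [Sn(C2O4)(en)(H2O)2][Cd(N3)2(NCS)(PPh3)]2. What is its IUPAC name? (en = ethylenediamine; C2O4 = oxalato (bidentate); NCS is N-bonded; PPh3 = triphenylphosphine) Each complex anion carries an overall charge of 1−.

Both ions are complex: the cation is named first with the plain metal name, the anion second with the -ate form; each ion's ligands are alphabetised independently.
The complex anion is given as 1−; its ligand charges sum to -3, so Cd = +2.
With 2 anions per cation, the cation must be 2×1 = 2+.
Cation: ligand charges sum to -2; for the ion to be 2+, Sn = +4.

diaqua(ethylenediamine)oxalatotin(IV) diazidoisothiocyanato(triphenylphosphine)cadmate(II)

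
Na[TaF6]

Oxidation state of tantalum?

1 sodium outside the brackets (+1 each) → the complex ion is 1−.
Ligand charges: 6×F = -6; sum -6.
Ta + (-6) = 1− ⇒ Ta is +5.

+5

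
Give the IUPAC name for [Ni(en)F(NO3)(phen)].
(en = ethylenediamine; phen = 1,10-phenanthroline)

(ethylenediamine)fluoronitrato(1,10-phenanthroline)nickel(II)

There is no counter-ion, so the complex is neutral overall.
Ligand charges: 1×nitrato (-1 each), 1×ethylenediamine (neutral), 1×fluoro (-1 each), 1×1,10-phenanthroline (neutral); total -2. So Ni + (-2) = 0, giving Ni = +2.
Ligands are named alphabetically: ethylenediamine before fluoro before nitrato before phenanthroline.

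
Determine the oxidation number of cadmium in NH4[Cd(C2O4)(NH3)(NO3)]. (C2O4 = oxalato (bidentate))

+2

1 ammonium outside the brackets (+1 each) → the complex ion is 1−.
Ligand charges: 1×NH3 neutral; 1×C2O4 = -2; 1×NO3 = -1; sum -3.
Cd + (-3) = 1− ⇒ Cd is +2.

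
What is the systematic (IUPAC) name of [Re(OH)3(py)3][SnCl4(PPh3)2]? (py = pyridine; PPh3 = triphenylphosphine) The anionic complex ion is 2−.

Both ions are complex: the cation is named first with the plain metal name, the anion second with the -ate form; each ion's ligands are alphabetised independently.
The complex anion is given as 2−; its ligand charges sum to -4, so Sn = +2.
A 1:1 salt means the cation carries the equal and opposite charge, 2+.
Cation: ligand charges sum to -3; for the ion to be 2+, Re = +5.

trihydroxotris(pyridine)rhenium(V) tetrachlorobis(triphenylphosphine)stannate(II)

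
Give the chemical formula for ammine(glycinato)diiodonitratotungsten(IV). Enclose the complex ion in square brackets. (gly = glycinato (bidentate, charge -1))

Ligands: 2 iodo (I, -1), 1 glycinato (gly, -1), 1 nitrato (NO3, -1), 1 ammine (NH3, neutral). Ligand charge sum = -4.
With W in oxidation state +4, the complex ion is [W...].

[W(gly)I2(NH3)(NO3)]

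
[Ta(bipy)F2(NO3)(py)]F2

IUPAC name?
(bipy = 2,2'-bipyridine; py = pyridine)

The 2 fluoride counter-ions carry a total charge of -2, so each complex ion is 2+.
Ligand charges: 1×nitrato (-1 each), 1×2,2'-bipyridine (neutral), 2×fluoro (-1 each), 1×pyridine (neutral); total -3. So Ta + (-3) = 2+, giving Ta = +5.
Ligands are named alphabetically: bipyridine before fluoro before nitrato before pyridine.

(2,2'-bipyridine)difluoronitrato(pyridine)tantalum(V) fluoride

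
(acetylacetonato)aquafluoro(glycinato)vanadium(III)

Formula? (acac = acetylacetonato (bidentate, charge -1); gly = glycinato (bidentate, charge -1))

[V(acac)F(gly)(H2O)]

Ligands: 1 aqua (H2O, neutral), 1 acetylacetonato (acac, -1), 1 fluoro (F, -1), 1 glycinato (gly, -1). Ligand charge sum = -3.
With V in oxidation state +3, the complex ion is [V...].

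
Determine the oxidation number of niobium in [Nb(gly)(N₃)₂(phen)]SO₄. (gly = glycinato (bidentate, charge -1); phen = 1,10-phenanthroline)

+5

1 sulfate outside the brackets (-2 each) → the complex ion is 2+.
Ligand charges: 1×gly = -1; 2×N3 = -2; 1×phen neutral; sum -3.
Nb + (-3) = 2+ ⇒ Nb is +5.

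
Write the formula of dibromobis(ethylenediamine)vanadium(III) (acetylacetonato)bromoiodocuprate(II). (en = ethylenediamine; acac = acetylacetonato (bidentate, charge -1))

Cation [V…]: ligand charges -2, V(III) ⇒ ion charge 1+.
Anion [Cu…]: ligand charges -3, Cu(II) ⇒ ion charge 1−.
One 1+ cation balances one 1− anion.

[VBr2(en)2][Cu(acac)BrI]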